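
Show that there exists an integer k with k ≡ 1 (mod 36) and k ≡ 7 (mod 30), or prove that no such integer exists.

k = 37

The moduli are not coprime: gcd(36, 30) = 6. Compatibility requires 6 ∣ (7 − 1) = 6, which holds, so solutions exist.
The integers ≡ 1 (mod 36) are 1, 37, …; their remainders mod 30 are 1, 7, so k = 37 is the first that is ≡ 7 (mod 30).
Check: 37 mod 36 = 1, 37 mod 30 = 7. ✓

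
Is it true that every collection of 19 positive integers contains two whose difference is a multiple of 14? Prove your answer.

Each integer lies in one of the 14 residue classes modulo 14.
Since 19 > 14, two of the 19 integers must share a residue class by the pigeonhole principle; call them a and b.
Their difference a − b is then a multiple of 14.

Yes, this is always true.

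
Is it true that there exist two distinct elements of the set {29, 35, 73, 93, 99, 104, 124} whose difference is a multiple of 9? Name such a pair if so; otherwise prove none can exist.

Two integers differ by a multiple of 9 exactly when they have the same residue mod 9. The residues are 29↦2, 35↦8, 73↦1, 93↦3, 99↦0, 104↦5, 124↦7.
No residue repeats among the 7 elements, so no pair has difference ≡ 0 (mod 9).

No, no such pair exists.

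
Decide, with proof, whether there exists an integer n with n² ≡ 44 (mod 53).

n = 16

n = 16 works: 16² = 256, and 256 − 44 = 212 = 4·53.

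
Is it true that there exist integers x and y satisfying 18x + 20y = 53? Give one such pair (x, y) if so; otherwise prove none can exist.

Both 18 and 20 are divisible by gcd(18, 20) = 2, hence so is any combination 18x + 20y.
But 53 = 2·26 + 1, so 2 ∤ 53.
Therefore 18x + 20y = 53 has no solution in integers.

No such integers exist.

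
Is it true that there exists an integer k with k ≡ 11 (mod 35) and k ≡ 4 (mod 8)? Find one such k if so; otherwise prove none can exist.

k = 116

gcd(35, 8) = 1, so the Chinese Remainder Theorem guarantees exactly one residue class mod 280 satisfying both.
Write k = 11 + 35t and require 11 + 35t ≡ 4 (mod 8), i.e. 35t ≡ 1 (mod 8).
35 ≡ 3 (mod 8), so this reads 3t ≡ 1 (mod 8). Note 3·3 = 9 ≡ 1 (mod 8) (as 9 − 1 = 1·8), so 3⁻¹ ≡ 3.
Multiplying by 3: t ≡ 3·1 = 3 (mod 8).
With t = 3: k = 11 + 35·3 = 116.
Indeed 116 ≡ 11 (mod 35) and 116 ≡ 4 (mod 8).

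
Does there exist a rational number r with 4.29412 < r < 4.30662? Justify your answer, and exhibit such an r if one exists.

Multiplying by 10: 10·4.29412 = 42.94120 and 10·4.30662 = 43.06620, so the integer 43 lies strictly between them.
Dividing back, 4.29412 < 43/10 < 4.30662, and 43/10 is rational.

r = 43/10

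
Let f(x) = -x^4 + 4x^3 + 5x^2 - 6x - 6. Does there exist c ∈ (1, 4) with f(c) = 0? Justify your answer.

Yes, such a c exists.

f(1) = -4 and f(4) = 50, which have opposite signs.
f is continuous everywhere (it is a polynomial), in particular on [1, 4].
So by the Intermediate Value Theorem there is a c strictly between 1 and 4 with f(c) = 0.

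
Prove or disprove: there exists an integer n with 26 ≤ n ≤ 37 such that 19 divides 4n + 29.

n = 26

Try n = 26: 4·26 + 29 = 133 = 7·19, which is divisible by 19.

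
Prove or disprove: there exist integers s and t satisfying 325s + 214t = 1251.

s = 179, t = -266

325 and 214 are coprime, so 325s + 214t ranges over all of ℤ.
Dividing repeatedly: 325 = 1·214 + 111, 214 = 1·111 + 103, 111 = 1·103 + 8, 103 = 12·8 + 7, 8 = 1·7 + 1, 7 = 7·1 + 0.
Unwinding: 1 = 8 − 1·7 = 8 − (103 − 12·8) = −103 + 13·8 = −103 + 13·(111 − 1·103) = 13·111 − 14·103 = 13·111 − 14·(214 − 1·111) = −14·214 + 27·111 = −14·214 + 27·(325 − 1·214) = 27·325 − 41·214, i.e. 325·27 + 214·(-41) = 1.
Scaling by 1251 gives the particular solution (s, t) = (33777, -51291).
Shifting by a multiple of (214, −325) keeps it a solution: s = 33777 − 157·214 = 179, t = -51291 + 157·325 = -266.
Indeed 325·179 + 214·(-266) = 58175 − 56924 = 1251.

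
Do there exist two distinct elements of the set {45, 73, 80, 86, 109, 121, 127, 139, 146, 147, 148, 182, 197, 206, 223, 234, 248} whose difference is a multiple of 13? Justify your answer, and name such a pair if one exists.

Yes: 73 and 86.

Both 73 and 86 leave remainder 8 on division by 13; their difference 13 = 1·13 is a multiple of 13.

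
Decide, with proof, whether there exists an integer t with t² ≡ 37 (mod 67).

t = 38

t = 38 works: 38² = 1444, and 1444 − 37 = 1407 = 21·67.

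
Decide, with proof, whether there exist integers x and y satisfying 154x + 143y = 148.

No such integers exist.

Any value of 154x + 143y is a multiple of gcd(154, 143) = 11.
But 148 = 11·13 + 5, so 11 ∤ 148.
Therefore 154x + 143y = 148 has no solution in integers.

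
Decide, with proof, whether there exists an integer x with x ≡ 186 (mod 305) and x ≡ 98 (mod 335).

Both moduli are multiples of 5 = gcd(305, 335), so any solution would satisfy x ≡ 186 and x ≡ 98 modulo 5 simultaneously.
But 186 mod 5 = 1 while 98 mod 5 = 3, a contradiction.
Therefore no such x exists.

There is no such integer.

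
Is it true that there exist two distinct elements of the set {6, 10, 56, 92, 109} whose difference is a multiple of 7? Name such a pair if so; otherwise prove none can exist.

There is no such pair.

Two integers differ by a multiple of 7 exactly when they have the same residue mod 7. The residues are 6↦6, 10↦3, 56↦0, 92↦1, 109↦4.
All 5 residues are distinct, so no two elements differ by a multiple of 7.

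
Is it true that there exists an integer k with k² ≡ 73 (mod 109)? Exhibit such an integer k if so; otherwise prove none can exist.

Take k = 20. Then 20² = 400 = 3·109 + 73, so 20² ≡ 73 (mod 109).

k = 20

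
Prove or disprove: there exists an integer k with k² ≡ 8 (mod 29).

There is no such integer.

29 is prime, so by Euler's criterion 8 is a square mod 29 iff 8^((29−1)/2) = 8^14 ≡ 1 (mod 29).
Repeated squaring mod 29: 8^2 = 64 ≡ 6; 8^4 ≡ 6² = 36 ≡ 7; 8^8 ≡ 7² = 49 ≡ 20.
Since 14 = 8 + 4 + 2, 8^14 ≡ 20 · 7 · 6; multiplying out mod 29: 20·7 = 140 ≡ 24, then 24·6 = 144 ≡ 28. Thus 8^14 ≡ 28 ≡ −1 (mod 29).
By Euler's criterion 8 is a quadratic non-residue mod 29: no k satisfies k² ≡ 8 (mod 29).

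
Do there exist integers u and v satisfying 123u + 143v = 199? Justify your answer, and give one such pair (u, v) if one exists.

123 and 143 are coprime, so 123u + 143v ranges over all of ℤ.
Run the Euclidean algorithm on 143 and 123: 143 = 1·123 + 20, 123 = 6·20 + 3, 20 = 6·3 + 2, 3 = 1·2 + 1, 2 = 2·1 + 0.
Back-substituting, 1 = 3 − 1·2 = 3 − (20 − 6·3) = −20 + 7·3 = −20 + 7·(123 − 6·20) = 7·123 − 43·20 = 7·123 − 43·(143 − 1·123) = −43·143 + 50·123; that is, 123·50 + 143·(-43) = 1.
Multiplying through by 199: u = 50·199 = 9950, v = (-43)·199 = -8557 is a solution.
The general solution is u = 9950 + 143k, v = -8557 − 123k; taking k = -69 gives the smaller pair u = 83, v = -70.
Indeed 123·83 + 143·(-70) = 10209 − 10010 = 199.

u = 83, v = -70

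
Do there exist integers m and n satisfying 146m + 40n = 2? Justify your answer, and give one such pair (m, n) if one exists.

Every value of 146m + 40n is a multiple of gcd(146, 40) = 2; since 2 ∣ 2, solutions exist.
Dividing through by 2 reduces the equation to 73m + 20n = 1.
Euclidean algorithm: 73 = 3·20 + 13, 20 = 1·13 + 7, 13 = 1·7 + 6, 7 = 1·6 + 1, 6 = 6·1 + 0.
Unwinding: 1 = 7 − 1·6 = 7 − (13 − 1·7) = −13 + 2·7 = −13 + 2·(20 − 1·13) = 2·20 − 3·13 = 2·20 − 3·(73 − 3·20) = −3·73 + 11·20, i.e. 73·(-3) + 20·11 = 1.
So (m, n) = (-3, 11) is a solution.
Shifting by a multiple of (20, −73) keeps it a solution: m = -3 + 1·20 = 17, n = 11 − 1·73 = -62.
Indeed 146·17 + 40·(-62) = 2482 − 2480 = 2.

m = 17, n = -62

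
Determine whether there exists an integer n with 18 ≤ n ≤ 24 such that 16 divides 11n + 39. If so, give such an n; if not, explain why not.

At n = 18, 11·18 + 39 = 237 ≡ 13 (mod 16), and each step in n adds 11, giving residues 13, 8, 3, 14, 9, 4, 15 for n = 18, 19, …, 24.
None is 0, so 16 never divides 11n + 39 on this range.

There is no such integer n in that range.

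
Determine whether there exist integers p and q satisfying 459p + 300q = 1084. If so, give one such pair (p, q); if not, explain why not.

gcd(459, 300) = 3, so every integer of the form 459p + 300q is a multiple of 3.
But 1084 is not a multiple of 3 (it leaves remainder 1).
Therefore 459p + 300q = 1084 has no solution in integers.

No such integers exist.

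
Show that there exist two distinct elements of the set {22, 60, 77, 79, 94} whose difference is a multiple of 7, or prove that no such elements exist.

Reduce each element modulo 7: 22↦1, 60↦4, 77↦0, 79↦2, 94↦3.
No residue repeats among the 5 elements, so no pair has difference ≡ 0 (mod 7).

No, no such pair exists.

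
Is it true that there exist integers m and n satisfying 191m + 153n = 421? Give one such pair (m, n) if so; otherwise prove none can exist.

m = 152, n = -187

Since gcd(191, 153) = 1, every integer is an integer combination of 191 and 153.
Dividing repeatedly: 191 = 1·153 + 38, 153 = 4·38 + 1, 38 = 38·1 + 0.
Back-substituting, 1 = 153 − 4·38 = 153 − 4·(191 − 1·153) = −4·191 + 5·153; that is, 191·(-4) + 153·5 = 1.
Times 421: 191·(-1684) + 153·2105 = 421, so (-1684, 2105) solves it.
Shifting by a multiple of (153, −191) keeps it a solution: m = -1684 + 12·153 = 152, n = 2105 − 12·191 = -187.
Indeed 191·152 + 153·(-187) = 29032 − 28611 = 421.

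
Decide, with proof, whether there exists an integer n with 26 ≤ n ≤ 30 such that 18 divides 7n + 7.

At n = 26, 7·26 + 7 = 189 ≡ 9 (mod 18), and each step in n adds 7, giving residues 9, 16, 5, 12, 1 for n = 26, 27, …, 30.
The residue 0 does not occur, so no n in [26, 30] makes 7n + 7 a multiple of 18.

No such integer n in that range exists.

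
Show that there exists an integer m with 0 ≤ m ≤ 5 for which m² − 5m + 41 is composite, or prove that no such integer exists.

m = 3

At m = 3: 3² − 5·3 + 41 = 35 = 5·7, which is composite.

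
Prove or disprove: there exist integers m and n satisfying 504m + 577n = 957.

504 and 577 are coprime, so 504m + 577n ranges over all of ℤ.
Run the Euclidean algorithm on 577 and 504: 577 = 1·504 + 73, 504 = 6·73 + 66, 73 = 1·66 + 7, 66 = 9·7 + 3, 7 = 2·3 + 1, 3 = 3·1 + 0.
Working back up the chain: 1 = 7 − 2·3 = 7 − 2·(66 − 9·7) = −2·66 + 19·7 = −2·66 + 19·(73 − 1·66) = 19·73 − 21·66 = 19·73 − 21·(504 − 6·73) = −21·504 + 145·73 = −21·504 + 145·(577 − 1·504) = 145·577 − 166·504. So 504·(-166) + 577·145 = 1.
Multiplying through by 957: m = (-166)·957 = -158862, n = 145·957 = 138765 is a solution.
The general solution is m = -158862 + 577k, n = 138765 − 504k; taking k = 276 gives the smaller pair m = 390, n = -339.
Indeed 504·390 + 577·(-339) = 196560 − 195603 = 957.

m = 390, n = -339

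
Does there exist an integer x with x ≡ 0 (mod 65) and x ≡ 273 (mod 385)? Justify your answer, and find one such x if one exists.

There is no such integer.

gcd(65, 385) = 5. If x ≡ 0 (mod 65) and x ≡ 273 (mod 385), then x ≡ 0 (mod 5) and x ≡ 273 (mod 5).
However 0 ≡ 0 and 273 ≡ 3 (mod 5), and 0 ≠ 3.
Hence the system has no solution.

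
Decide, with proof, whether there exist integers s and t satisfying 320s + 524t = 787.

Any value of 320s + 524t is a multiple of gcd(320, 524) = 4.
But 787 is not a multiple of 4 (it leaves remainder 3).
Therefore 320s + 524t = 787 has no solution in integers.

No such integers exist.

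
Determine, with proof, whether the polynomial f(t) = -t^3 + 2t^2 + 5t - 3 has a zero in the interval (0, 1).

Such a root exists.

f(0) = -3 and f(1) = 3, which have opposite signs.
Since f is a polynomial it is continuous on [0, 1].
By the Intermediate Value Theorem, f takes the value 0 somewhere in the open interval.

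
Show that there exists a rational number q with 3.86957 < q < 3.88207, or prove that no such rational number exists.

Multiplying by 8: 8·3.86957 = 30.95656 and 8·3.88207 = 31.05656, so the integer 31 lies strictly between them.
So q = 31/8 works: it is a ratio of integers, and dividing 8·3.86957 < 31 < 8·3.88207 through by 8 gives 3.86957 < 31/8 < 3.88207.

q = 31/8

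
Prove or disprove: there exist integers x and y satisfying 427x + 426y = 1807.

Since gcd(427, 426) = 1, every integer is an integer combination of 427 and 426.
Euclidean algorithm: 427 = 1·426 + 1, 426 = 426·1 + 0.
Unwinding: 1 = 427 − 1·426, i.e. 427·1 + 426·(-1) = 1.
Multiplying through by 1807: x = 1·1807 = 1807, y = (-1)·1807 = -1807 is a solution.
The general solution is x = 1807 + 426k, y = -1807 − 427k; taking k = -4 gives the smaller pair x = 103, y = -99.
Check: 427·103 + 426·(-99) = 43981 − 42174 = 1807. ✓

x = 103, y = -99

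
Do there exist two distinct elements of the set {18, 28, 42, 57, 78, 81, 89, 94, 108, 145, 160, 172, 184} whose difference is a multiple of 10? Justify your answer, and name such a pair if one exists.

The pair (18, 28) works.

18 mod 10 = 8 and 28 mod 10 = 8, so 28 − 18 = 10 = 1·10.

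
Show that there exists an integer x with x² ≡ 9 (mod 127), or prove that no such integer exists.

x = 124

Take x = 124. Then 124² = 15376 = 121·127 + 9, so 124² ≡ 9 (mod 127).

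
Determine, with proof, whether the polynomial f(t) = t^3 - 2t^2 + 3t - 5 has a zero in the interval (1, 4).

Such a root exists.

f(1) = -3 and f(4) = 39, which have opposite signs.
Since f is a polynomial it is continuous on [1, 4].
By the Intermediate Value Theorem f must vanish at some point of (1, 4).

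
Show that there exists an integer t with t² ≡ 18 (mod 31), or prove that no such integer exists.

t = 7 works: 7² = 49, and 49 − 18 = 31 = 1·31.

t = 7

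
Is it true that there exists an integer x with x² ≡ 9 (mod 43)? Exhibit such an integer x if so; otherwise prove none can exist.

x = 3

Take x = 3. Then 3² = 9, and since 0 ≤ 9 < 43 this is already reduced: 3² ≡ 9 (mod 43).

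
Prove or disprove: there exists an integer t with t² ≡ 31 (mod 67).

No, no such integer exists.

67 is prime, so by Euler's criterion 31 is a square mod 67 iff 31^((67−1)/2) = 31^33 ≡ 1 (mod 67).
Squaring successively (mod 67): 31^2 = 961 ≡ 23; 31^4 ≡ 23² = 529 ≡ 60; 31^8 ≡ 60² = 3600 ≡ 49; 31^16 ≡ 49² = 2401 ≡ 56; 31^32 ≡ 56² = 3136 ≡ 54.
Since 33 = 32 + 1, 31^33 ≡ 54 · 31; multiplying out mod 67: 54·31 = 1674 ≡ 66. Thus 31^33 ≡ 66 ≡ −1 (mod 67).
The value −1 means 31 is a non-residue modulo 67, so t² ≡ 31 (mod 67) is impossible.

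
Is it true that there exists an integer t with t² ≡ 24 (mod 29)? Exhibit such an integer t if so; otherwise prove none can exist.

t = 13

Take t = 13. Then 13² = 169 = 5·29 + 24, so 13² ≡ 24 (mod 29).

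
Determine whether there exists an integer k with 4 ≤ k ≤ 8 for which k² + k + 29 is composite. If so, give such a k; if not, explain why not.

k = 7

At k = 7: 7² + 7 + 29 = 85 = 5·17, which is composite.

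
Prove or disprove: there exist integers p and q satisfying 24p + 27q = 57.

Every value of 24p + 27q is a multiple of gcd(24, 27) = 3; since 3 ∣ 57, solutions exist.
Dividing through by 3 reduces the equation to 8p + 9q = 19.
Dividing repeatedly: 9 = 1·8 + 1, 8 = 8·1 + 0.
Working back up the chain: 1 = 9 − 1·8. So 8·(-1) + 9·1 = 1.
Times 19: 8·(-19) + 9·19 = 19, so (-19, 19) solves it.
Adding 3·9 to p and subtracting 3·8 from q gives the tidier solution (8, -5).
Check: 24·8 + 27·(-5) = 192 − 135 = 57. ✓

p = 8, q = -5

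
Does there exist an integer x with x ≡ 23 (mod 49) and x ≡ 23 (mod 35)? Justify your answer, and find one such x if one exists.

gcd(49, 35) = 7. A simultaneous solution exists iff 23 ≡ 23 (mod 7); here 23 mod 7 = 2 = 23 mod 7, so it does.
In fact x = 23 itself already satisfies 23 mod 35 = 23.
Verify: 23 = 0·49 + 23 and 23 = 0·35 + 23. ✓

x = 23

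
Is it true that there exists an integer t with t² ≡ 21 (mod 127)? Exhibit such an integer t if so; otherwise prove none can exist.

Take t = 23. Then 23² = 529 = 4·127 + 21, so 23² ≡ 21 (mod 127).

t = 23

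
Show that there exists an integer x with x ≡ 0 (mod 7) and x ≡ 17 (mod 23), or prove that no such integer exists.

x = 63

gcd(7, 23) = 1, so the Chinese Remainder Theorem guarantees exactly one residue class mod 161 satisfying both.
Any solution of the first congruence is x = 0 + 7t; substituting into the second, 7t ≡ 17 − 0 ≡ 17 (mod 23).
Since 7·10 = 70 = 3·23 + 1, the inverse of 7 mod 23 is 10.
Therefore t ≡ 10·17 = 170 ≡ 9 (mod 23).
With t = 9: x = 0 + 7·9 = 63.
Check: 63 mod 7 = 0, 63 mod 23 = 17. ✓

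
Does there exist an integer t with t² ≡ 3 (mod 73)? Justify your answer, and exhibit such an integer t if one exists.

t = 52

t = 52 works: 52² = 2704, and 2704 − 3 = 2701 = 37·73.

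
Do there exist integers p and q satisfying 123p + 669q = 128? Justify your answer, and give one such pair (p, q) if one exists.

gcd(123, 669) = 3, so every integer of the form 123p + 669q is a multiple of 3.
However 128 leaves remainder 2 on division by 3.
Therefore 123p + 669q = 128 has no solution in integers.

There are no such integers.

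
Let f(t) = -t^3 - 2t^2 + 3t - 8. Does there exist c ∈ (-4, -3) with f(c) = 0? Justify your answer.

Such a root exists.

f(-4) = 12 and f(-3) = -8, which have opposite signs.
Since f is a polynomial it is continuous on [-4, -3].
The Intermediate Value Theorem then guarantees some c ∈ (-4, -3) with f(c) = 0.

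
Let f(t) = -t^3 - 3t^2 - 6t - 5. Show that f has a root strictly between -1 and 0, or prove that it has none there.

No such root exists.

f(-1) = -1 and f(0) = -5, both negative.
f'(t) = -3t^2 - 6t - 6 has discriminant (-6)² − 4·(-3)·(-6) = -36 < 0, so f' has no real roots and is negative for every real t.
Hence f is strictly decreasing on ℝ, and in particular on [-1, 0]. A strictly monotone function with same-sign endpoint values stays negative on the whole interval, so f has no zero in (-1, 0).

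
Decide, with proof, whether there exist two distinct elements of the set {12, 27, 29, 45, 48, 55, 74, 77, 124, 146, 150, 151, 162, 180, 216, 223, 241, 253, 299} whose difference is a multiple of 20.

Reduce each element modulo 20: 12↦12, 27↦7, 29↦9, 45↦5, 48↦8, 55↦15, 74↦14, 77↦17, 124↦4, 146↦6, 150↦10, 151↦11, 162↦2, 180↦0, 216↦16, 223↦3, 241↦1, 253↦13, 299↦19.
No residue repeats among the 19 elements, so no pair has difference ≡ 0 (mod 20).

There is no such pair.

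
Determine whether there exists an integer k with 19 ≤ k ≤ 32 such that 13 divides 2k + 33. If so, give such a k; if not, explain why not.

For k = 19, 20, …, 28 the values 71, 73, 75, 77, 79, 81, 83, 85, 87, 89 are not multiples of 13. Try k = 29: 2·29 + 33 = 91 = 7·13, which is divisible by 13.

k = 29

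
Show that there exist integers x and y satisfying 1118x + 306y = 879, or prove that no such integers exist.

No such integers exist.

Any value of 1118x + 306y is a multiple of gcd(1118, 306) = 2.
However 879 leaves remainder 1 on division by 2.
So the equation is unsolvable over ℤ.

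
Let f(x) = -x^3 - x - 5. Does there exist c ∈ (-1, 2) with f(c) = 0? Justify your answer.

No.

f(-1) = -3 and f(2) = -15, both negative.
f'(x) = -3x^2 - 1 has discriminant 0² − 4·(-3)·(-1) = -12 < 0, so f' has no real roots and is negative for every real x.
Hence f is strictly decreasing on ℝ, and in particular on [-1, 2]. A strictly monotone function with same-sign endpoint values stays negative on the whole interval, so f has no zero in (-1, 2).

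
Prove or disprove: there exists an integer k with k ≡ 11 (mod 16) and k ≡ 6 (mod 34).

Both moduli are multiples of 2 = gcd(16, 34), so any solution would satisfy k ≡ 11 and k ≡ 6 modulo 2 simultaneously.
But 11 mod 2 = 1 while 6 mod 2 = 0, a contradiction.
Therefore no such k exists.

There is no such integer.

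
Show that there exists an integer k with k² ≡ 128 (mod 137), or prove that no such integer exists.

k = 26

Take k = 26. Then 26² = 676 = 4·137 + 128, so 26² ≡ 128 (mod 137).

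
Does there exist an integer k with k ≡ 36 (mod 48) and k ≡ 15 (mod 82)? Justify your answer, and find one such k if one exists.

Reduce both congruences modulo 2, which divides 48 and 82: they say k ≡ 36 (mod 2) and k ≡ 15 (mod 2).
However 36 ≡ 0 and 15 ≡ 1 (mod 2), and 0 ≠ 1.
So no integer satisfies both congruences.

There is no such integer.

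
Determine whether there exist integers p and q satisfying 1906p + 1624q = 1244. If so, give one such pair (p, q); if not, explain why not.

Since gcd(1906, 1624) = 2 and 1244 = 2·622, Bézout's identity guarantees a solution.
Dividing through by 2 reduces the equation to 953p + 812q = 622.
Euclidean algorithm: 953 = 1·812 + 141, 812 = 5·141 + 107, 141 = 1·107 + 34, 107 = 3·34 + 5, 34 = 6·5 + 4, 5 = 1·4 + 1, 4 = 4·1 + 0.
Working back up the chain: 1 = 5 − 1·4 = 5 − (34 − 6·5) = −34 + 7·5 = −34 + 7·(107 − 3·34) = 7·107 − 22·34 = 7·107 − 22·(141 − 1·107) = −22·141 + 29·107 = −22·141 + 29·(812 − 5·141) = 29·812 − 167·141 = 29·812 − 167·(953 − 1·812) = −167·953 + 196·812. So 953·(-167) + 812·196 = 1.
Multiplying through by 622: p = (-167)·622 = -103874, q = 196·622 = 121912 is a solution.
Adding 128·812 to p and subtracting 128·953 from q gives the tidier solution (62, -72).
Indeed 1906·62 + 1624·(-72) = 118172 − 116928 = 1244.

p = 62, q = -72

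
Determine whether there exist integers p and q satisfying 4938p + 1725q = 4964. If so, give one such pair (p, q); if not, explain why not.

Any value of 4938p + 1725q is a multiple of gcd(4938, 1725) = 3.
But 4964 = 3·1654 + 2, so 3 ∤ 4964.
So the equation is unsolvable over ℤ.

No such integers exist.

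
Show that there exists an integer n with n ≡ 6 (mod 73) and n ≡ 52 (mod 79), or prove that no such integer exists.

The moduli 73 and 79 are coprime, so by the Chinese Remainder Theorem a unique solution modulo 5767 exists.
Any solution of the first congruence is n = 6 + 73t; substituting into the second, 73t ≡ 52 − 6 ≡ 46 (mod 79).
Invert 73 mod 79 by the Euclidean algorithm: 79 = 1·73 + 6, 73 = 12·6 + 1, 6 = 6·1 + 0; back-substituting, 1 = 73 − 12·6 = 73 − 12·(79 − 1·73) = −12·79 + 13·73. Hence 73·13 ≡ 1, so 73⁻¹ ≡ 13 (mod 79).
Multiplying by 13: t ≡ 13·46 = 598 ≡ 45 (mod 79).
With t = 45: n = 6 + 73·45 = 3291.
Check: 3291 mod 73 = 6, 3291 mod 79 = 52. ✓

n = 3291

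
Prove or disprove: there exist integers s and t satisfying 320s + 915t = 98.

Any value of 320s + 915t is a multiple of gcd(320, 915) = 5.
But 98 is not a multiple of 5 (it leaves remainder 3).
Hence no integers s, t satisfy the equation.

No such integers exist.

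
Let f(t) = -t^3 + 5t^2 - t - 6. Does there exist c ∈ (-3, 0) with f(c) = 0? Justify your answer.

Yes, f has a root in the interval.

f(-3) = 69 and f(0) = -6, which have opposite signs.
Since f is a polynomial it is continuous on [-3, 0].
By the Intermediate Value Theorem f must vanish at some point of (-3, 0).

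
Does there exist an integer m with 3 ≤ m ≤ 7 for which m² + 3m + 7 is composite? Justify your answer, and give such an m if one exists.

m = 7

At m = 7: 7² + 3·7 + 7 = 77 = 7·11, which is composite.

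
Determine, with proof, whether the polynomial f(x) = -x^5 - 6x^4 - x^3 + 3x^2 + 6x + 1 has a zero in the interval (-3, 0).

f(-3) = -206 and f(0) = 1, which have opposite signs.
Since f is a polynomial it is continuous on [-3, 0].
By the Intermediate Value Theorem f must vanish at some point of (-3, 0).

Yes, f has a root in the interval.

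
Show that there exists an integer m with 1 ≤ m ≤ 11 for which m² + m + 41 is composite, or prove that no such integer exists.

The values for m = 1, 2, …, 11 are 43, 47, 53, 61, 71, 83, 97, 113, 131, 151, 173, and each of these is prime.
So no value in the range makes the expression composite.

There is no such integer m in that range.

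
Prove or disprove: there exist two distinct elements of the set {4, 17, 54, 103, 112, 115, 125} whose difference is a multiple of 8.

No, no such pair exists.

Two integers differ by a multiple of 8 exactly when they have the same residue mod 8. The residues are 4↦4, 17↦1, 54↦6, 103↦7, 112↦0, 115↦3, 125↦5.
No residue repeats among the 7 elements, so no pair has difference ≡ 0 (mod 8).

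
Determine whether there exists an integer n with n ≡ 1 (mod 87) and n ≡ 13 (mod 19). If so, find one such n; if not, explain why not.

The moduli 87 and 19 are coprime, so by the Chinese Remainder Theorem a unique solution modulo 1653 exists.
Write n = 1 + 87t and require 1 + 87t ≡ 13 (mod 19), i.e. 87t ≡ 12 (mod 19).
87 ≡ 11 (mod 19), so this reads 11t ≡ 12 (mod 19). Since 11·7 = 77 = 4·19 + 1, the inverse of 11 mod 19 is 7.
Therefore t ≡ 7·12 = 84 ≡ 8 (mod 19).
Taking t = 8 gives n = 1 + 87·8 = 697.
Verify: 697 = 8·87 + 1 and 697 = 36·19 + 13. ✓

n = 697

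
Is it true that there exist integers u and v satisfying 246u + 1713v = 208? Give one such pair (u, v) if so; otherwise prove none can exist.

There are no such integers.

Both 246 and 1713 are divisible by gcd(246, 1713) = 3, hence so is any combination 246u + 1713v.
However 208 leaves remainder 1 on division by 3.
So the equation is unsolvable over ℤ.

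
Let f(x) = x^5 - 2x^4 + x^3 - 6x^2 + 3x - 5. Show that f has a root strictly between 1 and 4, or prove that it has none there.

Yes, f has a root in the interval.

f(1) = -8 and f(4) = 487, which have opposite signs.
As a polynomial, f is continuous on every closed interval.
By the Intermediate Value Theorem, f takes the value 0 somewhere in the open interval.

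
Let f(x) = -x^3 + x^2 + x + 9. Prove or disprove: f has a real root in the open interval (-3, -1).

The endpoint values f(-3) = 42 and f(-1) = 10 are both positive. Claim: f(x) > 0 for every x in (-3, -1).
Shift to the endpoint -1: with x = -1 − u (0 < u < 2), one computes f(-1 − u) = u^3 + 4u^2 + 4u + 10.
The nonzero coefficients here are all positive, so for u > 0 every term is positive (or zero), and the constant term 10 is strictly positive.
Therefore f(x) > 0 throughout (-3, -1), and f has no zero there.

No.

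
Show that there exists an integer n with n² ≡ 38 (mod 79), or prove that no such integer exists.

n = 65

n = 65 works: 65² = 4225, and 4225 − 38 = 4187 = 53·79.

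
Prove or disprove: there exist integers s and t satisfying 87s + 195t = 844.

Both 87 and 195 are divisible by gcd(87, 195) = 3, hence so is any combination 87s + 195t.
However 844 leaves remainder 1 on division by 3.
Hence no integers s, t satisfy the equation.

There are no such integers.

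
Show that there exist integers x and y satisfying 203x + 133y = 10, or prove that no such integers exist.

Both 203 and 133 are divisible by gcd(203, 133) = 7, hence so is any combination 203x + 133y.
But 10 is not a multiple of 7 (it leaves remainder 3).
So the equation is unsolvable over ℤ.

No, no such integers exist.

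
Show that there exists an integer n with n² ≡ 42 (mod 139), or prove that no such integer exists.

Take n = 43. Then 43² = 1849 = 13·139 + 42, so 43² ≡ 42 (mod 139).

n = 43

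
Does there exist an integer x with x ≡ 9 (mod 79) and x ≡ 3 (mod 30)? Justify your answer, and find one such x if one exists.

x = 483

gcd(79, 30) = 1, so the Chinese Remainder Theorem guarantees exactly one residue class mod 2370 satisfying both.
Any solution of the first congruence is x = 9 + 79t; substituting into the second, 79t ≡ 3 − 9 ≡ 24 (mod 30).
79 ≡ 19 (mod 30), so this reads 19t ≡ 24 (mod 30). To invert 19 modulo 30: 30 = 1·19 + 11, 19 = 1·11 + 8, 11 = 1·8 + 3, 8 = 2·3 + 2, 3 = 1·2 + 1, 2 = 2·1 + 0, and unwinding, 1 = 3 − 1·2 = 3 − (8 − 2·3) = −8 + 3·3 = −8 + 3·(11 − 1·8) = 3·11 − 4·8 = 3·11 − 4·(19 − 1·11) = −4·19 + 7·11 = −4·19 + 7·(30 − 1·19) = 7·30 − 11·19. Thus 19⁻¹ ≡ -11 ≡ 19 (mod 30).
Multiplying by 19: t ≡ 19·24 = 456 ≡ 6 (mod 30).
With t = 6: x = 9 + 79·6 = 483.
Indeed 483 ≡ 9 (mod 79) and 483 ≡ 3 (mod 30).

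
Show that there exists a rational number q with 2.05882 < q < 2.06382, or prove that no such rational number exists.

Scale by 16: the interval becomes (32.94112, 33.02112), which contains the integer 33.
Dividing back, 2.05882 < 33/16 < 2.06382, and 33/16 is rational.

q = 33/16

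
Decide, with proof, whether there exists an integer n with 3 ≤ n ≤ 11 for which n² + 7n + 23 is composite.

n = 8

At n = 8: 8² + 7·8 + 23 = 143 = 11·13, which is composite.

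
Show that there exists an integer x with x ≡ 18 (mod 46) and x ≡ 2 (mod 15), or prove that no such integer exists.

x = 662

The moduli 46 and 15 are coprime, so by the Chinese Remainder Theorem a unique solution modulo 690 exists.
Write x = 18 + 46t and require 18 + 46t ≡ 2 (mod 15), i.e. 46t ≡ 14 (mod 15).
46 ≡ 1 (mod 15), so this reads 1t ≡ 14 (mod 15). So t ≡ 14 (mod 15).
Taking t = 14 gives x = 18 + 46·14 = 662.
Indeed 662 ≡ 18 (mod 46) and 662 ≡ 2 (mod 15).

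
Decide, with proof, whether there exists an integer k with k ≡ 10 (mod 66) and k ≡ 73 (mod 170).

Reduce both congruences modulo 2, which divides 66 and 170: they say k ≡ 10 (mod 2) and k ≡ 73 (mod 2).
But 10 mod 2 = 0 while 73 mod 2 = 1, a contradiction.
Therefore no such k exists.

There is no such integer.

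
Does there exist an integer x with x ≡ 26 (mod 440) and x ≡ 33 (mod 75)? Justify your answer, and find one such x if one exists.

No, no such integer exists.

Reduce both congruences modulo 5, which divides 440 and 75: they say x ≡ 26 (mod 5) and x ≡ 33 (mod 5).
These are incompatible: 26 − 33 = -7 is not divisible by 5.
Hence the system has no solution.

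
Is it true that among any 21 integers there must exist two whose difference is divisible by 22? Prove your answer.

No, the set {71, 72, 73, 74, 75, 76, 77, 78, 79, 80, 81, 82, 83, 84, 85, 86, 87, 88, 89, 90, 91} is a counterexample.

Consider the 21 integers 71, 72, …, 91. They lie in distinct residue classes modulo 22, since 21 ≤ 22.
Any two of them differ by at most 20 < 22 and by at least 1, so no difference is a multiple of 22.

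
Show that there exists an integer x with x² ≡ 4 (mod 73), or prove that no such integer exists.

x = 71 works: 71² = 5041, and 5041 − 4 = 5037 = 69·73.

x = 71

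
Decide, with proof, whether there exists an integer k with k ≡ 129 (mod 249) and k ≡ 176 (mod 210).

No such integer exists.

Both moduli are multiples of 3 = gcd(249, 210), so any solution would satisfy k ≡ 129 and k ≡ 176 modulo 3 simultaneously.
These are incompatible: 129 − 176 = -47 is not divisible by 3.
Therefore no such k exists.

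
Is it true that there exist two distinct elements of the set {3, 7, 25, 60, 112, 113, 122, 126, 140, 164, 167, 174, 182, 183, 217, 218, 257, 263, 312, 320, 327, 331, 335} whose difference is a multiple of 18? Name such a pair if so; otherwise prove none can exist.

3 and 183 are such a pair.

3 mod 18 = 3 and 183 mod 18 = 3, so 183 − 3 = 180 = 10·18.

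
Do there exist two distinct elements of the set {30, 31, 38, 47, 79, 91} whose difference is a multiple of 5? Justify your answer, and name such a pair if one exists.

31 and 91 are such a pair.

31 mod 5 = 1 and 91 mod 5 = 1, so 91 − 31 = 60 = 12·5.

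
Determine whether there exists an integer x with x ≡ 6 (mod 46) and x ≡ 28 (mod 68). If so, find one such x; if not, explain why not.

Here gcd(46, 68) = 2, and both 6 and 28 leave remainder 0 mod 2, so the system is consistent.
Put x = 6 + 46t, so we need 46t ≡ 22 (mod 68), equivalently (divide by 2) 23t ≡ 11 (mod 34).
Note 23·3 = 69 ≡ 1 (mod 34) (as 69 − 1 = 2·34), so 23⁻¹ ≡ 3.
Therefore t ≡ 3·11 = 33 (mod 34).
Then x = 6 + 46·33 = 1524.
Indeed 1524 ≡ 6 (mod 46) and 1524 ≡ 28 (mod 68).

x = 1524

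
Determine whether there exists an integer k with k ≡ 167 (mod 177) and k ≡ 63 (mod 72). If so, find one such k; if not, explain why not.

Reduce both congruences modulo 3, which divides 177 and 72: they say k ≡ 167 (mod 3) and k ≡ 63 (mod 3).
However 167 ≡ 2 and 63 ≡ 0 (mod 3), and 2 ≠ 0.
Hence the system has no solution.

No, no such integer exists.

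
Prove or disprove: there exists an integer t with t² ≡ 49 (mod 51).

t = 7

Take t = 7. Then 7² = 49, and since 0 ≤ 49 < 51 this is already reduced: 7² ≡ 49 (mod 51).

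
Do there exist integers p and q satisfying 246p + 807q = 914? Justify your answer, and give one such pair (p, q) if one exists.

There are no such integers.

Both 246 and 807 are divisible by gcd(246, 807) = 3, hence so is any combination 246p + 807q.
However 914 leaves remainder 2 on division by 3.
Hence no integers p, q satisfy the equation.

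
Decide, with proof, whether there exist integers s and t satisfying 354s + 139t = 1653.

354 and 139 are coprime, so 354s + 139t ranges over all of ℤ.
Euclidean algorithm: 354 = 2·139 + 76, 139 = 1·76 + 63, 76 = 1·63 + 13, 63 = 4·13 + 11, 13 = 1·11 + 2, 11 = 5·2 + 1, 2 = 2·1 + 0.
Back-substituting, 1 = 11 − 5·2 = 11 − 5·(13 − 1·11) = −5·13 + 6·11 = −5·13 + 6·(63 − 4·13) = 6·63 − 29·13 = 6·63 − 29·(76 − 1·63) = −29·76 + 35·63 = −29·76 + 35·(139 − 1·76) = 35·139 − 64·76 = 35·139 − 64·(354 − 2·139) = −64·354 + 163·139; that is, 354·(-64) + 139·163 = 1.
Multiplying through by 1653: s = (-64)·1653 = -105792, t = 163·1653 = 269439 is a solution.
The general solution is s = -105792 + 139k, t = 269439 − 354k; taking k = 762 gives the smaller pair s = 126, t = -309.
Check: 354·126 + 139·(-309) = 44604 − 42951 = 1653. ✓

s = 126, t = -309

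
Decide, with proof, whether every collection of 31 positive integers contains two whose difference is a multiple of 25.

Yes.

There are exactly 25 possible remainders on division by 25.
With 31 integers and only 25 classes, the pigeonhole principle forces two of them, say a and b, into the same class.
Then a ≡ b (mod 25), i.e. 25 ∣ (a − b).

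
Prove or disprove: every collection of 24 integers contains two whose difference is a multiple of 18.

There are exactly 18 possible remainders on division by 18.
Placing 24 integers into 18 classes, some class receives at least two — say a and b.
Then a ≡ b (mod 18), i.e. 18 ∣ (a − b).

Yes.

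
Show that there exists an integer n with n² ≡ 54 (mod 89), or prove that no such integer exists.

89 is prime, so by Euler's criterion 54 is a square mod 89 iff 54^((89−1)/2) = 54^44 ≡ 1 (mod 89).
Squaring successively (mod 89): 54^2 = 2916 ≡ 68; 54^4 ≡ 68² = 4624 ≡ 85; 54^8 ≡ 85² = 7225 ≡ 16; 54^16 ≡ 16² = 256 ≡ 78; 54^32 ≡ 78² = 6084 ≡ 32.
Since 44 = 32 + 8 + 4, 54^44 ≡ 32 · 16 · 85; multiplying out mod 89: 32·16 = 512 ≡ 67, then 67·85 = 5695 ≡ 88. Thus 54^44 ≡ 88 ≡ −1 (mod 89).
The value −1 means 54 is a non-residue modulo 89, so n² ≡ 54 (mod 89) is impossible.

No such integer exists.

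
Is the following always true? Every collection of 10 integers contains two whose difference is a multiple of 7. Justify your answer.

Partition the integers by their residue mod 7; there are 7 classes.
Placing 10 integers into 7 classes, some class receives at least two — say a and b.
Then a ≡ b (mod 7), i.e. 7 ∣ (a − b).

True.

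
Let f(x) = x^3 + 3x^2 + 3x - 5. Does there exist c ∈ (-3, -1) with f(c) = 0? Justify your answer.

The endpoint values f(-3) = -14 and f(-1) = -6 are both negative. Claim: f(x) < 0 for every x in (-3, -1).
Substitute x = -1 − u, where 0 < u < 2 on the interval. Expanding, f(-1 − u) = -u^3 - 6.
All 2 nonzero coefficients of this polynomial in u are negative; hence for u > 0 the value is a sum of negative terms (the constant -6 among them).
Therefore f(x) < 0 throughout (-3, -1), and f has no zero there.

No.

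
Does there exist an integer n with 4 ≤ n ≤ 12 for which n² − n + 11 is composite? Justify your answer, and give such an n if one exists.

At n = 12: 12² − 12 + 11 = 143 = 11·13, which is composite.

n = 12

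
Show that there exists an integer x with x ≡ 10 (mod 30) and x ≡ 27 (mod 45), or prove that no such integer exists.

Reduce both congruences modulo 15, which divides 30 and 45: they say x ≡ 10 (mod 15) and x ≡ 27 (mod 15).
These are incompatible: 10 − 27 = -17 is not divisible by 15.
Therefore no such x exists.

There is no such integer.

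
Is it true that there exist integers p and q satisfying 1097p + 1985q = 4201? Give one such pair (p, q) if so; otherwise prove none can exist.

1097 and 1985 are coprime, so 1097p + 1985q ranges over all of ℤ.
Run the Euclidean algorithm on 1985 and 1097: 1985 = 1·1097 + 888, 1097 = 1·888 + 209, 888 = 4·209 + 52, 209 = 4·52 + 1, 52 = 52·1 + 0.
Back-substituting, 1 = 209 − 4·52 = 209 − 4·(888 − 4·209) = −4·888 + 17·209 = −4·888 + 17·(1097 − 1·888) = 17·1097 − 21·888 = 17·1097 − 21·(1985 − 1·1097) = −21·1985 + 38·1097; that is, 1097·38 + 1985·(-21) = 1.
Scaling by 4201 gives the particular solution (p, q) = (159638, -88221).
Shifting by a multiple of (1985, −1097) keeps it a solution: p = 159638 − 80·1985 = 838, q = -88221 + 80·1097 = -461.
Indeed 1097·838 + 1985·(-461) = 919286 − 915085 = 4201.

p = 838, q = -461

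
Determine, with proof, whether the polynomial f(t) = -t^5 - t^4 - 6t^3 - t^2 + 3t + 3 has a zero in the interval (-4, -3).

The endpoint values f(-4) = 1127 and f(-3) = 309 are both positive. Claim: f(t) > 0 for every t in (-4, -3).
Shift to the endpoint -3: with t = -3 − u (0 < u < 1), one computes f(-3 − u) = u^5 + 14u^4 + 84u^3 + 269u^2 + 450u + 309.
The nonzero coefficients here are all positive, so for u > 0 every term is positive (or zero), and the constant term 309 is strictly positive.
So f is strictly positive on (-4, -3); no root exists in the interval.

No.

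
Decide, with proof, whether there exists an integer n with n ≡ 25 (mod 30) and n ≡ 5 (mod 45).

Both moduli are multiples of 15 = gcd(30, 45), so any solution would satisfy n ≡ 25 and n ≡ 5 modulo 15 simultaneously.
However 25 ≡ 10 and 5 ≡ 5 (mod 15), and 10 ≠ 5.
So no integer satisfies both congruences.

No, no such integer exists.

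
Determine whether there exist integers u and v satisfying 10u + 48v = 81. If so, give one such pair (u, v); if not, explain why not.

No, no such integers exist.

gcd(10, 48) = 2, so every integer of the form 10u + 48v is a multiple of 2.
However 81 leaves remainder 1 on division by 2.
So the equation is unsolvable over ℤ.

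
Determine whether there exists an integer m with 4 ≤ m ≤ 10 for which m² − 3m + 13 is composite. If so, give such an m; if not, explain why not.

No, no such integer m in that range exists.

The values for m = 4, 5, …, 10 are 17, 23, 31, 41, 53, 67, 83, and each of these is prime.
So no value in the range makes the expression composite.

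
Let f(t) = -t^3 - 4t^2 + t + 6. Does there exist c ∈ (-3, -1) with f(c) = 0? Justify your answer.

f(-3) = -6 and f(-1) = 2, which have opposite signs.
Since f is a polynomial it is continuous on [-3, -1].
So by the Intermediate Value Theorem there is a c strictly between -3 and -1 with f(c) = 0.

Yes, such a c exists.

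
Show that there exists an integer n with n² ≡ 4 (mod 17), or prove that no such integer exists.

n = 15 works: 15² = 225, and 225 − 4 = 221 = 13·17.

n = 15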